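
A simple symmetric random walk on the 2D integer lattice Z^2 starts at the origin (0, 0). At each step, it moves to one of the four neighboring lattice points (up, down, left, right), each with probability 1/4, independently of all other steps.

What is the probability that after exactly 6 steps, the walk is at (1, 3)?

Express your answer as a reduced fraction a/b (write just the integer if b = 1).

Let h be the number of horizontal steps (so 6-h are vertical). To end at (1,3) need (h+1)/2 right-steps and ((6-h)+3)/2 up-steps.
Sum over h with 1 ≤ h ≤ 3, h ≡ 1 (mod 2), 6-h ≡ 1 (mod 2):
h=1: C(6,1)·C(1,1)·C(5,4) = 6·1·5 = 30
h=3: C(6,3)·C(3,2)·C(3,3) = 20·3·1 = 60
Total favorable: 90
Total paths: 4^6 = 4096
P = 90/4096 = 45/2048

Answer: 45/2048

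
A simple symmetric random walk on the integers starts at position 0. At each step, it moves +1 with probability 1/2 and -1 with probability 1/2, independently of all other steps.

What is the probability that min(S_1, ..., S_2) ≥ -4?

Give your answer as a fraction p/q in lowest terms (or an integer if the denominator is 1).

Answer: 1

Derivation:
Let f(t,s) = #length-t paths at position s with S_1..S_t all ≥ -4.
f(t,s) = f(t-1,s-1) + f(t-1,s+1) for s ≥ -4; f(t,s) = 0 for s < -4.
t=0: f(0,0)=1
t=1: f(1,-1)=1 f(1,1)=1
t=2: f(2,-2)=1 f(2,0)=2 f(2,2)=1
Σ_s f(2,s) = 4
P = 4/4 = 1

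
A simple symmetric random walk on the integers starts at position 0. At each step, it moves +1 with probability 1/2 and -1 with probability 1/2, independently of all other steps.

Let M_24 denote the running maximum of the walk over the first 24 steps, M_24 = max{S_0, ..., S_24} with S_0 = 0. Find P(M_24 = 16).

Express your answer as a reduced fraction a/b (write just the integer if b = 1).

Let M_24 = max(S_0,...,S_24). Use the reflection principle: for j ≥ 1, #{paths with M_24 ≥ j} = #{S_24 ≥ j} + #{S_24 ≥ j+1}.
By reflection, #{M_24 ≥ 16} = #{S_24 ≥ 16} + #{S_24 ≥ 17} = 12951 + 2325 = 15276.
#{M_24 ≥ 17} = #{S_24 ≥ 17} + #{S_24 ≥ 18} = 2325 + 2325 = 4650.
#{M_24 = 16} = 15276 - 4650 = 10626.
P(M_24 = 16) = 10626/16777216 = 5313/8388608

Answer: 5313/8388608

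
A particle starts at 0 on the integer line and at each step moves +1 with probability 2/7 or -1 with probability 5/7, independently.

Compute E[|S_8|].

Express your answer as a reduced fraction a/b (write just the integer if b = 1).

Answer: 21084968/5764801

Derivation:
S_8 takes values m ≡ 0 (mod 2) with |m| ≤ 8; P(S_8=m) = C(8,(8+m)/2) · (2/7)^((8+m)/2) · (5/7)^((8-m)/2).
Distribution: P(S=-8)=390625/5764801, P(S=-6)=1250000/5764801, P(S=-4)=250000/823543, P(S=-2)=200000/823543, P(S=0)=100000/823543, P(S=2)=32000/823543, P(S=4)=6400/823543, P(S=6)=5120/5764801, P(S=8)=256/5764801
E[|S_8|] = Σ_m |m|·P(S_8=m) = 21084968/5764801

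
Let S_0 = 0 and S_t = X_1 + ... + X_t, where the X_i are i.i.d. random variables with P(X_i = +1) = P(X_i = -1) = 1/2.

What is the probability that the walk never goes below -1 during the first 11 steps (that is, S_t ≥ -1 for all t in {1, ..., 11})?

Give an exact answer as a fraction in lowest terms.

Answer: 231/512

Derivation:
Let f(t,s) = #length-t paths at position s with S_1..S_t all ≥ -1.
f(t,s) = f(t-1,s-1) + f(t-1,s+1) for s ≥ -1; f(t,s) = 0 for s < -1.
t=0: f(0,0)=1
t=1: f(1,-1)=1 f(1,1)=1
t=2: f(2,0)=2 f(2,2)=1
t=3: f(3,-1)=2 f(3,1)=3 f(3,3)=1
t=4: f(4,0)=5 f(4,2)=4 f(4,4)=1
t=5: f(5,-1)=5 f(5,1)=9 f(5,3)=5 f(5,5)=1
t=6: f(6,0)=14 f(6,2)=14 f(6,4)=6 f(6,6)=1
t=7: f(7,-1)=14 f(7,1)=28 f(7,3)=20 f(7,5)=7 f(7,7)=1
t=8: f(8,0)=42 f(8,2)=48 f(8,4)=27 f(8,6)=8 f(8,8)=1
t=9: f(9,-1)=42 f(9,1)=90 f(9,3)=75 f(9,5)=35 f(9,7)=9 f(9,9)=1
t=10: f(10,0)=132 f(10,2)=165 f(10,4)=110 f(10,6)=44 f(10,8)=10 f(10,10)=1
t=11: f(11,-1)=132 f(11,1)=297 f(11,3)=275 f(11,5)=154 f(11,7)=54 f(11,9)=11 f(11,11)=1
Σ_s f(11,s) = 924
P = 924/2048 = 231/512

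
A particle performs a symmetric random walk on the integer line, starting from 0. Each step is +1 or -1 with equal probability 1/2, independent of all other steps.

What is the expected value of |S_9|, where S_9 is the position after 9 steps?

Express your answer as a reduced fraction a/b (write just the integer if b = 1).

S_9 takes values m ≡ 1 (mod 2) with |m| ≤ 9; P(S_9=m) = C(9,(9+m)/2)/2^9.
Total paths: 2^9 = 512
Distribution: P(S=-9)=1/512, P(S=-7)=9/512, P(S=-5)=36/512, P(S=-3)=84/512, P(S=-1)=126/512, P(S=1)=126/512, P(S=3)=84/512, P(S=5)=36/512, P(S=7)=9/512, P(S=9)=1/512
E[|S_9|] = Σ_m |m|·P(S_9=m) = 1260/512 = 315/128

Answer: 315/128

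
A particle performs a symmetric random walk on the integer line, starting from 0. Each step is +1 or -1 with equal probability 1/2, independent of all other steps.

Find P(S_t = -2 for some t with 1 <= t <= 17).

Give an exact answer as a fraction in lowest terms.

Answer: 20613/32768

Derivation:
Count via complement. Let g(t,s) = #length-t paths at position s with S_1..S_t all ≠ -2.
g(t,s) = g(t-1,s-1) + g(t-1,s+1) for s ≠ -2; g(t,-2) = 0.
t=0: g(0,0)=1
t=1: g(1,-1)=1 g(1,1)=1
t=2: g(2,0)=2 g(2,2)=1
t=3: g(3,-1)=2 g(3,1)=3 g(3,3)=1
t=4: g(4,0)=5 g(4,2)=4 g(4,4)=1
t=5: g(5,-1)=5 g(5,1)=9 g(5,3)=5 g(5,5)=1
t=6: g(6,0)=14 g(6,2)=14 g(6,4)=6 g(6,6)=1
t=7: g(7,-1)=14 g(7,1)=28 g(7,3)=20 g(7,5)=7 g(7,7)=1
t=8: g(8,0)=42 g(8,2)=48 g(8,4)=27 g(8,6)=8 g(8,8)=1
t=9: g(9,-1)=42 g(9,1)=90 g(9,3)=75 g(9,5)=35 g(9,7)=9 g(9,9)=1
t=10: g(10,0)=132 g(10,2)=165 g(10,4)=110 g(10,6)=44 g(10,8)=10 g(10,10)=1
t=11: g(11,-1)=132 g(11,1)=297 g(11,3)=275 g(11,5)=154 g(11,7)=54 g(11,9)=11 g(11,11)=1
t=12: g(12,0)=429 g(12,2)=572 g(12,4)=429 g(12,6)=208 g(12,8)=65 g(12,10)=12 g(12,12)=1
t=13: g(13,-1)=429 g(13,1)=1001 g(13,3)=1001 g(13,5)=637 g(13,7)=273 g(13,9)=77 g(13,11)=13 g(13,13)=1
t=14: g(14,0)=1430 g(14,2)=2002 g(14,4)=1638 g(14,6)=910 g(14,8)=350 g(14,10)=90 g(14,12)=14 g(14,14)=1
t=15: g(15,-1)=1430 g(15,1)=3432 g(15,3)=3640 g(15,5)=2548 g(15,7)=1260 g(15,9)=440 g(15,11)=104 g(15,13)=15 g(15,15)=1
t=16: g(16,0)=4862 g(16,2)=7072 g(16,4)=6188 g(16,6)=3808 g(16,8)=1700 g(16,10)=544 g(16,12)=119 g(16,14)=16 g(16,16)=1
t=17: g(17,-1)=4862 g(17,1)=11934 g(17,3)=13260 g(17,5)=9996 g(17,7)=5508 g(17,9)=2244 g(17,11)=663 g(17,13)=135 g(17,15)=17 g(17,17)=1
Paths never hitting -2: Σ_s g(17,s) = 48620
Paths hitting -2: 2^17 - 48620 = 82452
P = 82452/131072 = 20613/32768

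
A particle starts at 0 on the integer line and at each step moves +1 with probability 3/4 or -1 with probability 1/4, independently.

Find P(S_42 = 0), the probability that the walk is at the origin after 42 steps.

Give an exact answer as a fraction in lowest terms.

Answer: 703795935117303228915/2417851639229258349412352

Derivation:
To be at 0 after 42 steps: need exactly 21 steps of +1 and 21 of -1.
Number of such sequences: C(42,21) = 538257874440
Each has probability (3/4)^21 · (1/4)^21 = 10460353203/19342813113834066795298816
P = 538257874440 · 10460353203/19342813113834066795298816 = 703795935117303228915/2417851639229258349412352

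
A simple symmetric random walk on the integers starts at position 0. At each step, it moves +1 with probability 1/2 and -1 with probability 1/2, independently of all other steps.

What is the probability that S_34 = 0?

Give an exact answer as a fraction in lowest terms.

Answer: 583401555/4294967296

Derivation:
To return to 0 after 34 steps: need exactly 17 steps of +1 and 17 of -1.
Favorable paths: C(34,17) = 2333606220
Total paths: 2^34 = 17179869184
P = 2333606220/17179869184 = 583401555/4294967296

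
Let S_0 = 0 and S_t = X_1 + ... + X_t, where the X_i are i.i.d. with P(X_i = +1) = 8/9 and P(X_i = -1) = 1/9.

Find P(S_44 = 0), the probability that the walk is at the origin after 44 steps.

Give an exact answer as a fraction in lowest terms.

To be at 0 after 44 steps: need exactly 22 steps of +1 and 22 of -1.
Number of such sequences: C(44,22) = 2104098963720
Each has probability (8/9)^22 · (1/9)^22 = 73786976294838206464/969773729787523602876821942164080815560161
P = 2104098963720 · 73786976294838206464/969773729787523602876821942164080815560161 = 51751700119333758468655268495360/323257909929174534292273980721360271853387

Answer: 51751700119333758468655268495360/323257909929174534292273980721360271853387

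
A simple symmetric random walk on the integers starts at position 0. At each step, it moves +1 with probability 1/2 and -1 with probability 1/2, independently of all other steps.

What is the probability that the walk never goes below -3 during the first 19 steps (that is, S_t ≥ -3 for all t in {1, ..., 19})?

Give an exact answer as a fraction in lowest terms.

Answer: 20995/32768

Derivation:
Let f(t,s) = #length-t paths at position s with S_1..S_t all ≥ -3.
f(t,s) = f(t-1,s-1) + f(t-1,s+1) for s ≥ -3; f(t,s) = 0 for s < -3.
t=0: f(0,0)=1
t=1: f(1,-1)=1 f(1,1)=1
t=2: f(2,-2)=1 f(2,0)=2 f(2,2)=1
t=3: f(3,-3)=1 f(3,-1)=3 f(3,1)=3 f(3,3)=1
t=4: f(4,-2)=4 f(4,0)=6 f(4,2)=4 f(4,4)=1
t=5: f(5,-3)=4 f(5,-1)=10 f(5,1)=10 f(5,3)=5 f(5,5)=1
t=6: f(6,-2)=14 f(6,0)=20 f(6,2)=15 f(6,4)=6 f(6,6)=1
t=7: f(7,-3)=14 f(7,-1)=34 f(7,1)=35 f(7,3)=21 f(7,5)=7 f(7,7)=1
t=8: f(8,-2)=48 f(8,0)=69 f(8,2)=56 f(8,4)=28 f(8,6)=8 f(8,8)=1
t=9: f(9,-3)=48 f(9,-1)=117 f(9,1)=125 f(9,3)=84 f(9,5)=36 f(9,7)=9 f(9,9)=1
t=10: f(10,-2)=165 f(10,0)=242 f(10,2)=209 f(10,4)=120 f(10,6)=45 f(10,8)=10 f(10,10)=1
t=11: f(11,-3)=165 f(11,-1)=407 f(11,1)=451 f(11,3)=329 f(11,5)=165 f(11,7)=55 f(11,9)=11 f(11,11)=1
t=12: f(12,-2)=572 f(12,0)=858 f(12,2)=780 f(12,4)=494 f(12,6)=220 f(12,8)=66 f(12,10)=12 f(12,12)=1
t=13: f(13,-3)=572 f(13,-1)=1430 f(13,1)=1638 f(13,3)=1274 f(13,5)=714 f(13,7)=286 f(13,9)=78 f(13,11)=13 f(13,13)=1
t=14: f(14,-2)=2002 f(14,0)=3068 f(14,2)=2912 f(14,4)=1988 f(14,6)=1000 f(14,8)=364 f(14,10)=91 f(14,12)=14 f(14,14)=1
t=15: f(15,-3)=2002 f(15,-1)=5070 f(15,1)=5980 f(15,3)=4900 f(15,5)=2988 f(15,7)=1364 f(15,9)=455 f(15,11)=105 f(15,13)=15 f(15,15)=1
t=16: f(16,-2)=7072 f(16,0)=11050 f(16,2)=10880 f(16,4)=7888 f(16,6)=4352 f(16,8)=1819 f(16,10)=560 f(16,12)=120 f(16,14)=16 f(16,16)=1
t=17: f(17,-3)=7072 f(17,-1)=18122 f(17,1)=21930 f(17,3)=18768 f(17,5)=12240 f(17,7)=6171 f(17,9)=2379 f(17,11)=680 f(17,13)=136 f(17,15)=17 f(17,17)=1
t=18: f(18,-2)=25194 f(18,0)=40052 f(18,2)=40698 f(18,4)=31008 f(18,6)=18411 f(18,8)=8550 f(18,10)=3059 f(18,12)=816 f(18,14)=153 f(18,16)=18 f(18,18)=1
t=19: f(19,-3)=25194 f(19,-1)=65246 f(19,1)=80750 f(19,3)=71706 f(19,5)=49419 f(19,7)=26961 f(19,9)=11609 f(19,11)=3875 f(19,13)=969 f(19,15)=171 f(19,17)=19 f(19,19)=1
Σ_s f(19,s) = 335920
P = 335920/524288 = 20995/32768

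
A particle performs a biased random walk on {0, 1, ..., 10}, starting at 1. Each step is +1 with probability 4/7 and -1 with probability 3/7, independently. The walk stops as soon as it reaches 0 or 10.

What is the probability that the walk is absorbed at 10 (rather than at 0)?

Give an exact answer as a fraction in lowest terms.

Answer: 262144/989527

Derivation:
Biased walk: p = 4/7, q = 3/7, r = q/p = 3/4
Gambler's ruin: P(hit 10 before 0 | start at 1) = (1 - r^a)/(1 - r^N)
r^1 = 3/4; r^10 = 59049/1048576
P = (1 - 3/4) / (1 - 59049/1048576) = 1/4 / 989527/1048576 = 262144/989527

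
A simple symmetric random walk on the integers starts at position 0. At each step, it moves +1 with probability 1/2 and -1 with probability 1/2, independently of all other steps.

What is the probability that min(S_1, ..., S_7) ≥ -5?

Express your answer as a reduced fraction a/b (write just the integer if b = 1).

Let f(t,s) = #length-t paths at position s with S_1..S_t all ≥ -5.
f(t,s) = f(t-1,s-1) + f(t-1,s+1) for s ≥ -5; f(t,s) = 0 for s < -5.
t=0: f(0,0)=1
t=1: f(1,-1)=1 f(1,1)=1
t=2: f(2,-2)=1 f(2,0)=2 f(2,2)=1
t=3: f(3,-3)=1 f(3,-1)=3 f(3,1)=3 f(3,3)=1
t=4: f(4,-4)=1 f(4,-2)=4 f(4,0)=6 f(4,2)=4 f(4,4)=1
t=5: f(5,-5)=1 f(5,-3)=5 f(5,-1)=10 f(5,1)=10 f(5,3)=5 f(5,5)=1
t=6: f(6,-4)=6 f(6,-2)=15 f(6,0)=20 f(6,2)=15 f(6,4)=6 f(6,6)=1
t=7: f(7,-5)=6 f(7,-3)=21 f(7,-1)=35 f(7,1)=35 f(7,3)=21 f(7,5)=7 f(7,7)=1
Σ_s f(7,s) = 126
P = 126/128 = 63/64

Answer: 63/64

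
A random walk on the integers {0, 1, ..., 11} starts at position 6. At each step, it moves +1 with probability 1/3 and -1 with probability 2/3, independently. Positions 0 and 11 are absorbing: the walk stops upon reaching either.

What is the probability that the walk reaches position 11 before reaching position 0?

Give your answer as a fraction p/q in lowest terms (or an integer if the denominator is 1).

Answer: 63/2047

Derivation:
Biased walk: p = 1/3, q = 2/3, r = q/p = 2
Gambler's ruin: P(hit 11 before 0 | start at 6) = (1 - r^a)/(1 - r^N)
r^6 = 64; r^11 = 2048
P = (1 - 64) / (1 - 2048) = -63 / -2047 = 63/2047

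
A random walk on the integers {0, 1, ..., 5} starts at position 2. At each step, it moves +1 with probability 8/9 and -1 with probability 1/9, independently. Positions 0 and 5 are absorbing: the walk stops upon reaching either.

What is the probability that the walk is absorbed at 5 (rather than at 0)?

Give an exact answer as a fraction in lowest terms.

Biased walk: p = 8/9, q = 1/9, r = q/p = 1/8
Gambler's ruin: P(hit 5 before 0 | start at 2) = (1 - r^a)/(1 - r^N)
r^2 = 1/64; r^5 = 1/32768
P = (1 - 1/64) / (1 - 1/32768) = 63/64 / 32767/32768 = 4608/4681

Answer: 4608/4681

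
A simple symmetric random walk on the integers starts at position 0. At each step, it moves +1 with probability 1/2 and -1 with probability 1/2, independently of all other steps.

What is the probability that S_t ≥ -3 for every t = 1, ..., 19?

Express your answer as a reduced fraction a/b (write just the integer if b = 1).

Answer: 20995/32768

Derivation:
Let f(t,s) = #length-t paths at position s with S_1..S_t all ≥ -3.
f(t,s) = f(t-1,s-1) + f(t-1,s+1) for s ≥ -3; f(t,s) = 0 for s < -3.
t=0: f(0,0)=1
t=1: f(1,-1)=1 f(1,1)=1
t=2: f(2,-2)=1 f(2,0)=2 f(2,2)=1
t=3: f(3,-3)=1 f(3,-1)=3 f(3,1)=3 f(3,3)=1
t=4: f(4,-2)=4 f(4,0)=6 f(4,2)=4 f(4,4)=1
t=5: f(5,-3)=4 f(5,-1)=10 f(5,1)=10 f(5,3)=5 f(5,5)=1
t=6: f(6,-2)=14 f(6,0)=20 f(6,2)=15 f(6,4)=6 f(6,6)=1
t=7: f(7,-3)=14 f(7,-1)=34 f(7,1)=35 f(7,3)=21 f(7,5)=7 f(7,7)=1
t=8: f(8,-2)=48 f(8,0)=69 f(8,2)=56 f(8,4)=28 f(8,6)=8 f(8,8)=1
t=9: f(9,-3)=48 f(9,-1)=117 f(9,1)=125 f(9,3)=84 f(9,5)=36 f(9,7)=9 f(9,9)=1
t=10: f(10,-2)=165 f(10,0)=242 f(10,2)=209 f(10,4)=120 f(10,6)=45 f(10,8)=10 f(10,10)=1
t=11: f(11,-3)=165 f(11,-1)=407 f(11,1)=451 f(11,3)=329 f(11,5)=165 f(11,7)=55 f(11,9)=11 f(11,11)=1
t=12: f(12,-2)=572 f(12,0)=858 f(12,2)=780 f(12,4)=494 f(12,6)=220 f(12,8)=66 f(12,10)=12 f(12,12)=1
t=13: f(13,-3)=572 f(13,-1)=1430 f(13,1)=1638 f(13,3)=1274 f(13,5)=714 f(13,7)=286 f(13,9)=78 f(13,11)=13 f(13,13)=1
t=14: f(14,-2)=2002 f(14,0)=3068 f(14,2)=2912 f(14,4)=1988 f(14,6)=1000 f(14,8)=364 f(14,10)=91 f(14,12)=14 f(14,14)=1
t=15: f(15,-3)=2002 f(15,-1)=5070 f(15,1)=5980 f(15,3)=4900 f(15,5)=2988 f(15,7)=1364 f(15,9)=455 f(15,11)=105 f(15,13)=15 f(15,15)=1
t=16: f(16,-2)=7072 f(16,0)=11050 f(16,2)=10880 f(16,4)=7888 f(16,6)=4352 f(16,8)=1819 f(16,10)=560 f(16,12)=120 f(16,14)=16 f(16,16)=1
t=17: f(17,-3)=7072 f(17,-1)=18122 f(17,1)=21930 f(17,3)=18768 f(17,5)=12240 f(17,7)=6171 f(17,9)=2379 f(17,11)=680 f(17,13)=136 f(17,15)=17 f(17,17)=1
t=18: f(18,-2)=25194 f(18,0)=40052 f(18,2)=40698 f(18,4)=31008 f(18,6)=18411 f(18,8)=8550 f(18,10)=3059 f(18,12)=816 f(18,14)=153 f(18,16)=18 f(18,18)=1
t=19: f(19,-3)=25194 f(19,-1)=65246 f(19,1)=80750 f(19,3)=71706 f(19,5)=49419 f(19,7)=26961 f(19,9)=11609 f(19,11)=3875 f(19,13)=969 f(19,15)=171 f(19,17)=19 f(19,19)=1
Σ_s f(19,s) = 335920
P = 335920/524288 = 20995/32768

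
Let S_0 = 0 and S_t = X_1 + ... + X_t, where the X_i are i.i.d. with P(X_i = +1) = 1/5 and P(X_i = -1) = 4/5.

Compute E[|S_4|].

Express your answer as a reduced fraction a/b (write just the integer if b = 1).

S_4 takes values m ≡ 0 (mod 2) with |m| ≤ 4; P(S_4=m) = C(4,(4+m)/2) · (1/5)^((4+m)/2) · (4/5)^((4-m)/2).
Distribution: P(S=-4)=256/625, P(S=-2)=256/625, P(S=0)=96/625, P(S=2)=16/625, P(S=4)=1/625
E[|S_4|] = Σ_m |m|·P(S_4=m) = 1572/625

Answer: 1572/625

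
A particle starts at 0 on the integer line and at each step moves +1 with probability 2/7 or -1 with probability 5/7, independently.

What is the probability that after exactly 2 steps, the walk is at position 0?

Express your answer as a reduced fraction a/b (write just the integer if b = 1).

To be at 0 after 2 steps: need exactly 1 step of +1 and 1 of -1.
Number of such sequences: C(2,1) = 2
Each has probability (2/7)^1 · (5/7)^1 = 10/49
P = 2 · 10/49 = 20/49

Answer: 20/49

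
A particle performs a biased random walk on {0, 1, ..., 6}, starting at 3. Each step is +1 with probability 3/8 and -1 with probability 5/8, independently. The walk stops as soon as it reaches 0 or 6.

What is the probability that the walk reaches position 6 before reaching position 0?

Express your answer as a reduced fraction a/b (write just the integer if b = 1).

Answer: 27/152

Derivation:
Biased walk: p = 3/8, q = 5/8, r = q/p = 5/3
Gambler's ruin: P(hit 6 before 0 | start at 3) = (1 - r^a)/(1 - r^N)
r^3 = 125/27; r^6 = 15625/729
P = (1 - 125/27) / (1 - 15625/729) = -98/27 / -14896/729 = 27/152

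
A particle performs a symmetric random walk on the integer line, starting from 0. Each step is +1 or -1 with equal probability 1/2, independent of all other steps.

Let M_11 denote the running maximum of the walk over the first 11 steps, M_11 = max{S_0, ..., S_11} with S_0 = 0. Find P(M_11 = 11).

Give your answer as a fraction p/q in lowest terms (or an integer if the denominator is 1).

Let M_11 = max(S_0,...,S_11). Use the reflection principle: for j ≥ 1, #{paths with M_11 ≥ j} = #{S_11 ≥ j} + #{S_11 ≥ j+1}.
By reflection, #{M_11 ≥ 11} = #{S_11 ≥ 11} + #{S_11 ≥ 12} = 1 + 0 = 1.
#{M_11 ≥ 12} = #{S_11 ≥ 12} + #{S_11 ≥ 13} = 0 + 0 = 0.
#{M_11 = 11} = 1 - 0 = 1.
P(M_11 = 11) = 1/2048 = 1/2048

Answer: 1/2048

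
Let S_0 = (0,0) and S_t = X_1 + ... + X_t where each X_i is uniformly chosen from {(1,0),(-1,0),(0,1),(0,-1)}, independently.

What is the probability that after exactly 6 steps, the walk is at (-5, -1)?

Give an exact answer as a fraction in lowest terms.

Let h be the number of horizontal steps (so 6-h are vertical). To end at (-5,-1) need (h-5)/2 right-steps and ((6-h)-1)/2 up-steps.
Sum over h with 5 ≤ h ≤ 5, h ≡ 1 (mod 2), 6-h ≡ 1 (mod 2):
h=5: C(6,5)·C(5,0)·C(1,0) = 6·1·1 = 6
Total favorable: 6
Total paths: 4^6 = 4096
P = 6/4096 = 3/2048

Answer: 3/2048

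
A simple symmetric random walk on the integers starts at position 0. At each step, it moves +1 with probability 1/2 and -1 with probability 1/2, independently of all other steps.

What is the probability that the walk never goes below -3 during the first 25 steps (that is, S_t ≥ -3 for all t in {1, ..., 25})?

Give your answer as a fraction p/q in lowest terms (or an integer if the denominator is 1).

Let f(t,s) = #length-t paths at position s with S_1..S_t all ≥ -3.
f(t,s) = f(t-1,s-1) + f(t-1,s+1) for s ≥ -3; f(t,s) = 0 for s < -3.
t=0: f(0,0)=1
t=1: f(1,-1)=1 f(1,1)=1
t=2: f(2,-2)=1 f(2,0)=2 f(2,2)=1
t=3: f(3,-3)=1 f(3,-1)=3 f(3,1)=3 f(3,3)=1
t=4: f(4,-2)=4 f(4,0)=6 f(4,2)=4 f(4,4)=1
t=5: f(5,-3)=4 f(5,-1)=10 f(5,1)=10 f(5,3)=5 f(5,5)=1
t=6: f(6,-2)=14 f(6,0)=20 f(6,2)=15 f(6,4)=6 f(6,6)=1
t=7: f(7,-3)=14 f(7,-1)=34 f(7,1)=35 f(7,3)=21 f(7,5)=7 f(7,7)=1
t=8: f(8,-2)=48 f(8,0)=69 f(8,2)=56 f(8,4)=28 f(8,6)=8 f(8,8)=1
t=9: f(9,-3)=48 f(9,-1)=117 f(9,1)=125 f(9,3)=84 f(9,5)=36 f(9,7)=9 f(9,9)=1
t=10: f(10,-2)=165 f(10,0)=242 f(10,2)=209 f(10,4)=120 f(10,6)=45 f(10,8)=10 f(10,10)=1
t=11: f(11,-3)=165 f(11,-1)=407 f(11,1)=451 f(11,3)=329 f(11,5)=165 f(11,7)=55 f(11,9)=11 f(11,11)=1
t=12: f(12,-2)=572 f(12,0)=858 f(12,2)=780 f(12,4)=494 f(12,6)=220 f(12,8)=66 f(12,10)=12 f(12,12)=1
t=13: f(13,-3)=572 f(13,-1)=1430 f(13,1)=1638 f(13,3)=1274 f(13,5)=714 f(13,7)=286 f(13,9)=78 f(13,11)=13 f(13,13)=1
t=14: f(14,-2)=2002 f(14,0)=3068 f(14,2)=2912 f(14,4)=1988 f(14,6)=1000 f(14,8)=364 f(14,10)=91 f(14,12)=14 f(14,14)=1
t=15: f(15,-3)=2002 f(15,-1)=5070 f(15,1)=5980 f(15,3)=4900 f(15,5)=2988 f(15,7)=1364 f(15,9)=455 f(15,11)=105 f(15,13)=15 f(15,15)=1
t=16: f(16,-2)=7072 f(16,0)=11050 f(16,2)=10880 f(16,4)=7888 f(16,6)=4352 f(16,8)=1819 f(16,10)=560 f(16,12)=120 f(16,14)=16 f(16,16)=1
t=17: f(17,-3)=7072 f(17,-1)=18122 f(17,1)=21930 f(17,3)=18768 f(17,5)=12240 f(17,7)=6171 f(17,9)=2379 f(17,11)=680 f(17,13)=136 f(17,15)=17 f(17,17)=1
t=18: f(18,-2)=25194 f(18,0)=40052 f(18,2)=40698 f(18,4)=31008 f(18,6)=18411 f(18,8)=8550 f(18,10)=3059 f(18,12)=816 f(18,14)=153 f(18,16)=18 f(18,18)=1
t=19: f(19,-3)=25194 f(19,-1)=65246 f(19,1)=80750 f(19,3)=71706 f(19,5)=49419 f(19,7)=26961 f(19,9)=11609 f(19,11)=3875 f(19,13)=969 f(19,15)=171 f(19,17)=19 f(19,19)=1
t=20: f(20,-2)=90440 f(20,0)=145996 f(20,2)=152456 f(20,4)=121125 f(20,6)=76380 f(20,8)=38570 f(20,10)=15484 f(20,12)=4844 f(20,14)=1140 f(20,16)=190 f(20,18)=20 f(20,20)=1
t=21: f(21,-3)=90440 f(21,-1)=236436 f(21,1)=298452 f(21,3)=273581 f(21,5)=197505 f(21,7)=114950 f(21,9)=54054 f(21,11)=20328 f(21,13)=5984 f(21,15)=1330 f(21,17)=210 f(21,19)=21 f(21,21)=1
t=22: f(22,-2)=326876 f(22,0)=534888 f(22,2)=572033 f(22,4)=471086 f(22,6)=312455 f(22,8)=169004 f(22,10)=74382 f(22,12)=26312 f(22,14)=7314 f(22,16)=1540 f(22,18)=231 f(22,20)=22 f(22,22)=1
t=23: f(23,-3)=326876 f(23,-1)=861764 f(23,1)=1106921 f(23,3)=1043119 f(23,5)=783541 f(23,7)=481459 f(23,9)=243386 f(23,11)=100694 f(23,13)=33626 f(23,15)=8854 f(23,17)=1771 f(23,19)=253 f(23,21)=23 f(23,23)=1
t=24: f(24,-2)=1188640 f(24,0)=1968685 f(24,2)=2150040 f(24,4)=1826660 f(24,6)=1265000 f(24,8)=724845 f(24,10)=344080 f(24,12)=134320 f(24,14)=42480 f(24,16)=10625 f(24,18)=2024 f(24,20)=276 f(24,22)=24 f(24,24)=1
t=25: f(25,-3)=1188640 f(25,-1)=3157325 f(25,1)=4118725 f(25,3)=3976700 f(25,5)=3091660 f(25,7)=1989845 f(25,9)=1068925 f(25,11)=478400 f(25,13)=176800 f(25,15)=53105 f(25,17)=12649 f(25,19)=2300 f(25,21)=300 f(25,23)=25 f(25,25)=1
Σ_s f(25,s) = 19315400
P = 19315400/33554432 = 2414425/4194304

Answer: 2414425/4194304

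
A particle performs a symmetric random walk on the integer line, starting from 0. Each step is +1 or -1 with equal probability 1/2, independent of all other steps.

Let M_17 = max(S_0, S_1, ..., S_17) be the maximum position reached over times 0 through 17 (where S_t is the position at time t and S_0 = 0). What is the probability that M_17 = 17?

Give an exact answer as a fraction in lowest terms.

Answer: 1/131072

Derivation:
Let M_17 = max(S_0,...,S_17). Use the reflection principle: for j ≥ 1, #{paths with M_17 ≥ j} = #{S_17 ≥ j} + #{S_17 ≥ j+1}.
By reflection, #{M_17 ≥ 17} = #{S_17 ≥ 17} + #{S_17 ≥ 18} = 1 + 0 = 1.
#{M_17 ≥ 18} = #{S_17 ≥ 18} + #{S_17 ≥ 19} = 0 + 0 = 0.
#{M_17 = 17} = 1 - 0 = 1.
P(M_17 = 17) = 1/131072 = 1/131072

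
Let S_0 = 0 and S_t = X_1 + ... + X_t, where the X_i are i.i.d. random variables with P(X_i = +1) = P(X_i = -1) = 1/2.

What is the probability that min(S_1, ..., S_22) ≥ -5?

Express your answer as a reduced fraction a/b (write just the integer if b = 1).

Answer: 1656667/2097152

Derivation:
Let f(t,s) = #length-t paths at position s with S_1..S_t all ≥ -5.
f(t,s) = f(t-1,s-1) + f(t-1,s+1) for s ≥ -5; f(t,s) = 0 for s < -5.
t=0: f(0,0)=1
t=1: f(1,-1)=1 f(1,1)=1
t=2: f(2,-2)=1 f(2,0)=2 f(2,2)=1
t=3: f(3,-3)=1 f(3,-1)=3 f(3,1)=3 f(3,3)=1
t=4: f(4,-4)=1 f(4,-2)=4 f(4,0)=6 f(4,2)=4 f(4,4)=1
t=5: f(5,-5)=1 f(5,-3)=5 f(5,-1)=10 f(5,1)=10 f(5,3)=5 f(5,5)=1
t=6: f(6,-4)=6 f(6,-2)=15 f(6,0)=20 f(6,2)=15 f(6,4)=6 f(6,6)=1
t=7: f(7,-5)=6 f(7,-3)=21 f(7,-1)=35 f(7,1)=35 f(7,3)=21 f(7,5)=7 f(7,7)=1
t=8: f(8,-4)=27 f(8,-2)=56 f(8,0)=70 f(8,2)=56 f(8,4)=28 f(8,6)=8 f(8,8)=1
t=9: f(9,-5)=27 f(9,-3)=83 f(9,-1)=126 f(9,1)=126 f(9,3)=84 f(9,5)=36 f(9,7)=9 f(9,9)=1
t=10: f(10,-4)=110 f(10,-2)=209 f(10,0)=252 f(10,2)=210 f(10,4)=120 f(10,6)=45 f(10,8)=10 f(10,10)=1
t=11: f(11,-5)=110 f(11,-3)=319 f(11,-1)=461 f(11,1)=462 f(11,3)=330 f(11,5)=165 f(11,7)=55 f(11,9)=11 f(11,11)=1
t=12: f(12,-4)=429 f(12,-2)=780 f(12,0)=923 f(12,2)=792 f(12,4)=495 f(12,6)=220 f(12,8)=66 f(12,10)=12 f(12,12)=1
t=13: f(13,-5)=429 f(13,-3)=1209 f(13,-1)=1703 f(13,1)=1715 f(13,3)=1287 f(13,5)=715 f(13,7)=286 f(13,9)=78 f(13,11)=13 f(13,13)=1
t=14: f(14,-4)=1638 f(14,-2)=2912 f(14,0)=3418 f(14,2)=3002 f(14,4)=2002 f(14,6)=1001 f(14,8)=364 f(14,10)=91 f(14,12)=14 f(14,14)=1
t=15: f(15,-5)=1638 f(15,-3)=4550 f(15,-1)=6330 f(15,1)=6420 f(15,3)=5004 f(15,5)=3003 f(15,7)=1365 f(15,9)=455 f(15,11)=105 f(15,13)=15 f(15,15)=1
t=16: f(16,-4)=6188 f(16,-2)=10880 f(16,0)=12750 f(16,2)=11424 f(16,4)=8007 f(16,6)=4368 f(16,8)=1820 f(16,10)=560 f(16,12)=120 f(16,14)=16 f(16,16)=1
t=17: f(17,-5)=6188 f(17,-3)=17068 f(17,-1)=23630 f(17,1)=24174 f(17,3)=19431 f(17,5)=12375 f(17,7)=6188 f(17,9)=2380 f(17,11)=680 f(17,13)=136 f(17,15)=17 f(17,17)=1
t=18: f(18,-4)=23256 f(18,-2)=40698 f(18,0)=47804 f(18,2)=43605 f(18,4)=31806 f(18,6)=18563 f(18,8)=8568 f(18,10)=3060 f(18,12)=816 f(18,14)=153 f(18,16)=18 f(18,18)=1
t=19: f(19,-5)=23256 f(19,-3)=63954 f(19,-1)=88502 f(19,1)=91409 f(19,3)=75411 f(19,5)=50369 f(19,7)=27131 f(19,9)=11628 f(19,11)=3876 f(19,13)=969 f(19,15)=171 f(19,17)=19 f(19,19)=1
t=20: f(20,-4)=87210 f(20,-2)=152456 f(20,0)=179911 f(20,2)=166820 f(20,4)=125780 f(20,6)=77500 f(20,8)=38759 f(20,10)=15504 f(20,12)=4845 f(20,14)=1140 f(20,16)=190 f(20,18)=20 f(20,20)=1
t=21: f(21,-5)=87210 f(21,-3)=239666 f(21,-1)=332367 f(21,1)=346731 f(21,3)=292600 f(21,5)=203280 f(21,7)=116259 f(21,9)=54263 f(21,11)=20349 f(21,13)=5985 f(21,15)=1330 f(21,17)=210 f(21,19)=21 f(21,21)=1
t=22: f(22,-4)=326876 f(22,-2)=572033 f(22,0)=679098 f(22,2)=639331 f(22,4)=495880 f(22,6)=319539 f(22,8)=170522 f(22,10)=74612 f(22,12)=26334 f(22,14)=7315 f(22,16)=1540 f(22,18)=231 f(22,20)=22 f(22,22)=1
Σ_s f(22,s) = 3313334
P = 3313334/4194304 = 1656667/2097152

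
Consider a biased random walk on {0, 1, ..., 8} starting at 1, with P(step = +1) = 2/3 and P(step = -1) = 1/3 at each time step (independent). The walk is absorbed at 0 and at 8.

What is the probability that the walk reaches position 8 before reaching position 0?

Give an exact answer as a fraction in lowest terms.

Answer: 128/255

Derivation:
Biased walk: p = 2/3, q = 1/3, r = q/p = 1/2
Gambler's ruin: P(hit 8 before 0 | start at 1) = (1 - r^a)/(1 - r^N)
r^1 = 1/2; r^8 = 1/256
P = (1 - 1/2) / (1 - 1/256) = 1/2 / 255/256 = 128/255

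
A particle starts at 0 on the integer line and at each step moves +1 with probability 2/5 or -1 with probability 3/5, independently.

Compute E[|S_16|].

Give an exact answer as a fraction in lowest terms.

S_16 takes values m ≡ 0 (mod 2) with |m| ≤ 16; P(S_16=m) = C(16,(16+m)/2) · (2/5)^((16+m)/2) · (3/5)^((16-m)/2).
Distribution: P(S=-16)=43046721/152587890625, P(S=-14)=459165024/152587890625, P(S=-12)=459165024/30517578125, P(S=-10)=1428513408/30517578125, P(S=-8)=3095112384/30517578125, P(S=-6)=24760899072/152587890625, P(S=-4)=30263321088/152587890625, P(S=-2)=5764442112/30517578125, P(S=0)=4323331584/30517578125, P(S=2)=2561974272/30517578125, P(S=4)=5977939968/152587890625, P(S=6)=2173796352/152587890625, P(S=8)=120766464/30517578125, P(S=10)=24772608/30517578125, P(S=12)=3538944/30517578125, P(S=14)=1572864/152587890625, P(S=16)=65536/152587890625
E[|S_16|] = Σ_m |m|·P(S_16=m) = 626039199952/152587890625

Answer: 626039199952/152587890625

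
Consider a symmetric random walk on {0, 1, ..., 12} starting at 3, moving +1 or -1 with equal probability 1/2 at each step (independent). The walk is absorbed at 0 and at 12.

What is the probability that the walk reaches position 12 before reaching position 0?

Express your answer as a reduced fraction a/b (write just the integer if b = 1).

Symmetric walk (p = 1/2): the harmonic-function argument gives P(hit 12 before 0 | start at 3) = a/N.
P = 3/12 = 1/4

Answer: 1/4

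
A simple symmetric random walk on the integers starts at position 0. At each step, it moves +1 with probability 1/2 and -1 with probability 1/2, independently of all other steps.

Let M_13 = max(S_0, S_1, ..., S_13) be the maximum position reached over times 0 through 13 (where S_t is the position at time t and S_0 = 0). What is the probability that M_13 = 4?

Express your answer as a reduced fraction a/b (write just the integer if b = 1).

Answer: 715/8192

Derivation:
Let M_13 = max(S_0,...,S_13). Use the reflection principle: for j ≥ 1, #{paths with M_13 ≥ j} = #{S_13 ≥ j} + #{S_13 ≥ j+1}.
By reflection, #{M_13 ≥ 4} = #{S_13 ≥ 4} + #{S_13 ≥ 5} = 1093 + 1093 = 2186.
#{M_13 ≥ 5} = #{S_13 ≥ 5} + #{S_13 ≥ 6} = 1093 + 378 = 1471.
#{M_13 = 4} = 2186 - 1471 = 715.
P(M_13 = 4) = 715/8192 = 715/8192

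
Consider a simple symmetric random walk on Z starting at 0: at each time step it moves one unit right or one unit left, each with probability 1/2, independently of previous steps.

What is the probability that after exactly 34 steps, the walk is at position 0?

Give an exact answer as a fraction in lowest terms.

To return to 0 after 34 steps: need exactly 17 steps of +1 and 17 of -1.
Favorable paths: C(34,17) = 2333606220
Total paths: 2^34 = 17179869184
P = 2333606220/17179869184 = 583401555/4294967296

Answer: 583401555/4294967296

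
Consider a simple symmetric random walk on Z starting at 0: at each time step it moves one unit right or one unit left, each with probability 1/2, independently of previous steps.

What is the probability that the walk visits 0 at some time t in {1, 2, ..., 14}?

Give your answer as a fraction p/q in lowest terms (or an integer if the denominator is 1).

Count via complement. Let g(t,s) = #length-t paths at position s with S_1..S_t all ≠ 0.
g(t,s) = g(t-1,s-1) + g(t-1,s+1) for s ≠ 0; g(t,0) = 0.
t=0: g(0,0)=1
t=1: g(1,-1)=1 g(1,1)=1
t=2: g(2,-2)=1 g(2,2)=1
t=3: g(3,-3)=1 g(3,-1)=1 g(3,1)=1 g(3,3)=1
t=4: g(4,-4)=1 g(4,-2)=2 g(4,2)=2 g(4,4)=1
t=5: g(5,-5)=1 g(5,-3)=3 g(5,-1)=2 g(5,1)=2 g(5,3)=3 g(5,5)=1
t=6: g(6,-6)=1 g(6,-4)=4 g(6,-2)=5 g(6,2)=5 g(6,4)=4 g(6,6)=1
t=7: g(7,-7)=1 g(7,-5)=5 g(7,-3)=9 g(7,-1)=5 g(7,1)=5 g(7,3)=9 g(7,5)=5 g(7,7)=1
t=8: g(8,-8)=1 g(8,-6)=6 g(8,-4)=14 g(8,-2)=14 g(8,2)=14 g(8,4)=14 g(8,6)=6 g(8,8)=1
t=9: g(9,-9)=1 g(9,-7)=7 g(9,-5)=20 g(9,-3)=28 g(9,-1)=14 g(9,1)=14 g(9,3)=28 g(9,5)=20 g(9,7)=7 g(9,9)=1
t=10: g(10,-10)=1 g(10,-8)=8 g(10,-6)=27 g(10,-4)=48 g(10,-2)=42 g(10,2)=42 g(10,4)=48 g(10,6)=27 g(10,8)=8 g(10,10)=1
t=11: g(11,-11)=1 g(11,-9)=9 g(11,-7)=35 g(11,-5)=75 g(11,-3)=90 g(11,-1)=42 g(11,1)=42 g(11,3)=90 g(11,5)=75 g(11,7)=35 g(11,9)=9 g(11,11)=1
t=12: g(12,-12)=1 g(12,-10)=10 g(12,-8)=44 g(12,-6)=110 g(12,-4)=165 g(12,-2)=132 g(12,2)=132 g(12,4)=165 g(12,6)=110 g(12,8)=44 g(12,10)=10 g(12,12)=1
t=13: g(13,-13)=1 g(13,-11)=11 g(13,-9)=54 g(13,-7)=154 g(13,-5)=275 g(13,-3)=297 g(13,-1)=132 g(13,1)=132 g(13,3)=297 g(13,5)=275 g(13,7)=154 g(13,9)=54 g(13,11)=11 g(13,13)=1
t=14: g(14,-14)=1 g(14,-12)=12 g(14,-10)=65 g(14,-8)=208 g(14,-6)=429 g(14,-4)=572 g(14,-2)=429 g(14,2)=429 g(14,4)=572 g(14,6)=429 g(14,8)=208 g(14,10)=65 g(14,12)=12 g(14,14)=1
Paths never hitting 0: Σ_s g(14,s) = 3432
Paths hitting 0: 2^14 - 3432 = 12952
P = 12952/16384 = 1619/2048

Answer: 1619/2048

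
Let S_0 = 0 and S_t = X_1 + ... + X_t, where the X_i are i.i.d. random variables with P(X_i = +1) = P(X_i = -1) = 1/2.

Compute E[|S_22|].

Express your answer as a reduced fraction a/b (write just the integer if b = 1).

S_22 takes values m ≡ 0 (mod 2) with |m| ≤ 22; P(S_22=m) = C(22,(22+m)/2)/2^22.
Total paths: 2^22 = 4194304
Distribution: P(S=-22)=1/4194304, P(S=-20)=22/4194304, P(S=-18)=231/4194304, P(S=-16)=1540/4194304, P(S=-14)=7315/4194304, P(S=-12)=26334/4194304, P(S=-10)=74613/4194304, P(S=-8)=170544/4194304, P(S=-6)=319770/4194304, P(S=-4)=497420/4194304, P(S=-2)=646646/4194304, P(S=0)=705432/4194304, P(S=2)=646646/4194304, P(S=4)=497420/4194304, P(S=6)=319770/4194304, P(S=8)=170544/4194304, P(S=10)=74613/4194304, P(S=12)=26334/4194304, P(S=14)=7315/4194304, P(S=16)=1540/4194304, P(S=18)=231/4194304, P(S=20)=22/4194304, P(S=22)=1/4194304
E[|S_22|] = Σ_m |m|·P(S_22=m) = 15519504/4194304 = 969969/262144

Answer: 969969/262144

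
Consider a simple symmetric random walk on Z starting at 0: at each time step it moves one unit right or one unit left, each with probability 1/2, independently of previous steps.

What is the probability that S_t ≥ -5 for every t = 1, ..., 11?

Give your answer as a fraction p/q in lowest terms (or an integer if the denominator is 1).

Answer: 957/1024

Derivation:
Let f(t,s) = #length-t paths at position s with S_1..S_t all ≥ -5.
f(t,s) = f(t-1,s-1) + f(t-1,s+1) for s ≥ -5; f(t,s) = 0 for s < -5.
t=0: f(0,0)=1
t=1: f(1,-1)=1 f(1,1)=1
t=2: f(2,-2)=1 f(2,0)=2 f(2,2)=1
t=3: f(3,-3)=1 f(3,-1)=3 f(3,1)=3 f(3,3)=1
t=4: f(4,-4)=1 f(4,-2)=4 f(4,0)=6 f(4,2)=4 f(4,4)=1
t=5: f(5,-5)=1 f(5,-3)=5 f(5,-1)=10 f(5,1)=10 f(5,3)=5 f(5,5)=1
t=6: f(6,-4)=6 f(6,-2)=15 f(6,0)=20 f(6,2)=15 f(6,4)=6 f(6,6)=1
t=7: f(7,-5)=6 f(7,-3)=21 f(7,-1)=35 f(7,1)=35 f(7,3)=21 f(7,5)=7 f(7,7)=1
t=8: f(8,-4)=27 f(8,-2)=56 f(8,0)=70 f(8,2)=56 f(8,4)=28 f(8,6)=8 f(8,8)=1
t=9: f(9,-5)=27 f(9,-3)=83 f(9,-1)=126 f(9,1)=126 f(9,3)=84 f(9,5)=36 f(9,7)=9 f(9,9)=1
t=10: f(10,-4)=110 f(10,-2)=209 f(10,0)=252 f(10,2)=210 f(10,4)=120 f(10,6)=45 f(10,8)=10 f(10,10)=1
t=11: f(11,-5)=110 f(11,-3)=319 f(11,-1)=461 f(11,1)=462 f(11,3)=330 f(11,5)=165 f(11,7)=55 f(11,9)=11 f(11,11)=1
Σ_s f(11,s) = 1914
P = 1914/2048 = 957/1024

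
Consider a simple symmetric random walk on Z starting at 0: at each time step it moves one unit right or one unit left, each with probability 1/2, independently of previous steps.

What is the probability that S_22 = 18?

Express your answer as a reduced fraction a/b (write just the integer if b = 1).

To reach position 18 after 22 steps: need 20 steps of +1 and 2 of -1.
Favorable paths: C(22,20) = 231
Total paths: 2^22 = 4194304
P = 231/4194304 = 231/4194304

Answer: 231/4194304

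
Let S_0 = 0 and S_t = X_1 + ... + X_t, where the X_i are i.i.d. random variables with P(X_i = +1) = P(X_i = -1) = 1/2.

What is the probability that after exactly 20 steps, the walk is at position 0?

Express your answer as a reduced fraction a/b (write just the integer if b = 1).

Answer: 46189/262144

Derivation:
To return to 0 after 20 steps: need exactly 10 steps of +1 and 10 of -1.
Favorable paths: C(20,10) = 184756
Total paths: 2^20 = 1048576
P = 184756/1048576 = 46189/262144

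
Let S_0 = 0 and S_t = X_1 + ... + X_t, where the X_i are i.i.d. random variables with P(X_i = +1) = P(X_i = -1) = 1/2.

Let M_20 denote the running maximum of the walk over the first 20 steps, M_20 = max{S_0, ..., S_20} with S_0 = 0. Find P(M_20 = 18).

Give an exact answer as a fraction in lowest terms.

Answer: 5/262144

Derivation:
Let M_20 = max(S_0,...,S_20). Use the reflection principle: for j ≥ 1, #{paths with M_20 ≥ j} = #{S_20 ≥ j} + #{S_20 ≥ j+1}.
By reflection, #{M_20 ≥ 18} = #{S_20 ≥ 18} + #{S_20 ≥ 19} = 21 + 1 = 22.
#{M_20 ≥ 19} = #{S_20 ≥ 19} + #{S_20 ≥ 20} = 1 + 1 = 2.
#{M_20 = 18} = 22 - 2 = 20.
P(M_20 = 18) = 20/1048576 = 5/262144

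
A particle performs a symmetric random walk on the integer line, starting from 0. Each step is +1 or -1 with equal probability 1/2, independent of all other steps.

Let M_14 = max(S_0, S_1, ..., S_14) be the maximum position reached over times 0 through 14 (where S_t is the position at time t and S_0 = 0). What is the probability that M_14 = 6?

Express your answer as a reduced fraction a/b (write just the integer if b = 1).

Answer: 1001/16384

Derivation:
Let M_14 = max(S_0,...,S_14). Use the reflection principle: for j ≥ 1, #{paths with M_14 ≥ j} = #{S_14 ≥ j} + #{S_14 ≥ j+1}.
By reflection, #{M_14 ≥ 6} = #{S_14 ≥ 6} + #{S_14 ≥ 7} = 1471 + 470 = 1941.
#{M_14 ≥ 7} = #{S_14 ≥ 7} + #{S_14 ≥ 8} = 470 + 470 = 940.
#{M_14 = 6} = 1941 - 940 = 1001.
P(M_14 = 6) = 1001/16384 = 1001/16384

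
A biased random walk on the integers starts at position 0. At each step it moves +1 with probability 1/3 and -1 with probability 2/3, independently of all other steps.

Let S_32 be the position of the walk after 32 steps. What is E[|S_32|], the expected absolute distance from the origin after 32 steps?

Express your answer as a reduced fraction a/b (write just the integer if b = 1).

S_32 takes values m ≡ 0 (mod 2) with |m| ≤ 32; P(S_32=m) = C(32,(32+m)/2) · (1/3)^((32+m)/2) · (2/3)^((32-m)/2).
Distribution: P(S=-32)=4294967296/1853020188851841, P(S=-30)=68719476736/1853020188851841, P(S=-28)=532575944704/1853020188851841, P(S=-26)=2662879723520/1853020188851841, P(S=-24)=9652938997760/1853020188851841, P(S=-22)=27028229193728/1853020188851841, P(S=-20)=6757057298432/205891132094649, P(S=-18)=12548820697088/205891132094649, P(S=-16)=19607532339200/205891132094649, P(S=-14)=78430129356800/617673396283947, P(S=-12)=90194648760320/617673396283947, P(S=-10)=90194648760320/617673396283947, P(S=-8)=78920317665280/617673396283947, P(S=-6)=60707936665600/617673396283947, P(S=-4)=41194671308800/617673396283947, P(S=-2)=8238934261760/205891132094649, P(S=0)=4376933826560/205891132094649, P(S=2)=2059733565440/205891132094649, P(S=4)=2574666956800/617673396283947, P(S=6)=948561510400/617673396283947, P(S=8)=308282490880/617673396283947, P(S=10)=88080711680/617673396283947, P(S=12)=22020177920/617673396283947, P(S=14)=4786995200/617673396283947, P(S=16)=299187200/205891132094649, P(S=18)=47869952/205891132094649, P(S=20)=6444032/205891132094649, P(S=22)=6444032/1853020188851841, P(S=24)=575360/1853020188851841, P(S=26)=39680/1853020188851841, P(S=28)=1984/1853020188851841, P(S=30)=64/1853020188851841, P(S=32)=1/1853020188851841
E[|S_32|] = Σ_m |m|·P(S_32=m) = 2217534842490272/205891132094649

Answer: 2217534842490272/205891132094649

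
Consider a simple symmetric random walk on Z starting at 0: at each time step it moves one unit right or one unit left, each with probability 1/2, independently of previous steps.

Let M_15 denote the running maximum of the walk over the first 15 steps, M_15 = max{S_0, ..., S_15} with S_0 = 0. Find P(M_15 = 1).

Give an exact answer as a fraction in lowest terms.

Let M_15 = max(S_0,...,S_15). Use the reflection principle: for j ≥ 1, #{paths with M_15 ≥ j} = #{S_15 ≥ j} + #{S_15 ≥ j+1}.
By reflection, #{M_15 ≥ 1} = #{S_15 ≥ 1} + #{S_15 ≥ 2} = 16384 + 9949 = 26333.
#{M_15 ≥ 2} = #{S_15 ≥ 2} + #{S_15 ≥ 3} = 9949 + 9949 = 19898.
#{M_15 = 1} = 26333 - 19898 = 6435.
P(M_15 = 1) = 6435/32768 = 6435/32768

Answer: 6435/32768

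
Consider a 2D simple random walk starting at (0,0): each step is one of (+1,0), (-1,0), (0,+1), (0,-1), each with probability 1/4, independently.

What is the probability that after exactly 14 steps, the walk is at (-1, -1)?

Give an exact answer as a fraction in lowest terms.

Let h be the number of horizontal steps (so 14-h are vertical). To end at (-1,-1) need (h-1)/2 right-steps and ((14-h)-1)/2 up-steps.
Sum over h with 1 ≤ h ≤ 13, h ≡ 1 (mod 2), 14-h ≡ 1 (mod 2):
h=1: C(14,1)·C(1,0)·C(13,6) = 14·1·1716 = 24024
h=3: C(14,3)·C(3,1)·C(11,5) = 364·3·462 = 504504
h=5: C(14,5)·C(5,2)·C(9,4) = 2002·10·126 = 2522520
h=7: C(14,7)·C(7,3)·C(7,3) = 3432·35·35 = 4204200
h=9: C(14,9)·C(9,4)·C(5,2) = 2002·126·10 = 2522520
h=11: C(14,11)·C(11,5)·C(3,1) = 364·462·3 = 504504
h=13: C(14,13)·C(13,6)·C(1,0) = 14·1716·1 = 24024
Total favorable: 10306296
Total paths: 4^14 = 268435456
P = 10306296/268435456 = 1288287/33554432

Answer: 1288287/33554432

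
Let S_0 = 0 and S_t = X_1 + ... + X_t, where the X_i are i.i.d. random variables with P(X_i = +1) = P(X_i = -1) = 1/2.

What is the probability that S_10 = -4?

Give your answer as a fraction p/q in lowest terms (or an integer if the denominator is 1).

Answer: 15/128

Derivation:
To reach position -4 after 10 steps: need 3 steps of +1 and 7 of -1.
Favorable paths: C(10,3) = 120
Total paths: 2^10 = 1024
P = 120/1024 = 15/128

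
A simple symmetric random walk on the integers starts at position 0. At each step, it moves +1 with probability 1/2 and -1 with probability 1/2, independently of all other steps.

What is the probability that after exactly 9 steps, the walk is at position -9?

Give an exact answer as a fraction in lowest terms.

To reach position -9 after 9 steps: need 0 steps of +1 and 9 of -1.
Favorable paths: C(9,0) = 1
Total paths: 2^9 = 512
P = 1/512 = 1/512

Answer: 1/512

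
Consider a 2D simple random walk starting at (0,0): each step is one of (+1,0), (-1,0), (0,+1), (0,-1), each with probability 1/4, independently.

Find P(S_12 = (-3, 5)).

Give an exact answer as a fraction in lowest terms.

Answer: 3267/1048576

Derivation:
Let h be the number of horizontal steps (so 12-h are vertical). To end at (-3,5) need (h-3)/2 right-steps and ((12-h)+5)/2 up-steps.
Sum over h with 3 ≤ h ≤ 7, h ≡ 1 (mod 2), 12-h ≡ 1 (mod 2):
h=3: C(12,3)·C(3,0)·C(9,7) = 220·1·36 = 7920
h=5: C(12,5)·C(5,1)·C(7,6) = 792·5·7 = 27720
h=7: C(12,7)·C(7,2)·C(5,5) = 792·21·1 = 16632
Total favorable: 52272
Total paths: 4^12 = 16777216
P = 52272/16777216 = 3267/1048576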